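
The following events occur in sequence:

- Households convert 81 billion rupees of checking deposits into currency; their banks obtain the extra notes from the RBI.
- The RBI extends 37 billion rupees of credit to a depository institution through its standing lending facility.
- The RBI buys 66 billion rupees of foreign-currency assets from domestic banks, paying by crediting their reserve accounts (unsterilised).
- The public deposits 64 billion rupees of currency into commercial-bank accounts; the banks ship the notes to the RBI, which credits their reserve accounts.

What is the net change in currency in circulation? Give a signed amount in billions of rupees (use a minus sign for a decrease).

+17 billion

Currency withdrawal 81 billion rupees: notes leave the central bank → +81B.
Discount-window loan 37 billion rupees: no currency enters or leaves circulation → 0.
FX purchase 66 billion rupees: no currency enters or leaves circulation → 0.
Currency deposit 64 billion rupees: notes return to the central bank → −64B.
Net: 81 + 0 + 0 − 64 = +17 billion.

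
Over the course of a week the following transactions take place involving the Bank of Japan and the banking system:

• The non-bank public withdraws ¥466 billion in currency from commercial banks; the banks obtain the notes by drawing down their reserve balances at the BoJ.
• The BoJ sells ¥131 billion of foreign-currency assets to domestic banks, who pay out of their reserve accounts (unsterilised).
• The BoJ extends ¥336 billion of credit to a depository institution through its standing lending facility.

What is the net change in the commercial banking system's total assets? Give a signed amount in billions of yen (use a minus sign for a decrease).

-¥130 billion

Currency withdrawal ¥466 billion: bank balance sheets shrink → −¥466B.
FX sale ¥131 billion: just an asset swap on bank balance sheets → 0.
Discount-window loan ¥336 billion: bank balance sheets expand → +¥336B.
Net: −466 + 0 + 336 = -¥130 billion.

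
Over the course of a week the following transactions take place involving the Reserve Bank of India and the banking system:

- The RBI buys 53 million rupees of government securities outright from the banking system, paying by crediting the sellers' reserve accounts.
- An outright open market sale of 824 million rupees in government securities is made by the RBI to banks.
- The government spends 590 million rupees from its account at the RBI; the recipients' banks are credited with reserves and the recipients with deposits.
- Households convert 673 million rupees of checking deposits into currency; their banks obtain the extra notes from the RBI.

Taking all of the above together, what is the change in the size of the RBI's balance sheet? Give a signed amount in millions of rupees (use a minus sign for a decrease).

-771 million

RBI balance sheet:
  Assets:      Securities −771M
  Liabilities: Bank reserves −854M, Currency in circulation +673M, Government deposits −590M
Commercial banking system:
  Assets:      Reserves at CB −854M, Securities +771M
  Liabilities: Checkable deposits −83M
Change in total RBI assets = -771 million.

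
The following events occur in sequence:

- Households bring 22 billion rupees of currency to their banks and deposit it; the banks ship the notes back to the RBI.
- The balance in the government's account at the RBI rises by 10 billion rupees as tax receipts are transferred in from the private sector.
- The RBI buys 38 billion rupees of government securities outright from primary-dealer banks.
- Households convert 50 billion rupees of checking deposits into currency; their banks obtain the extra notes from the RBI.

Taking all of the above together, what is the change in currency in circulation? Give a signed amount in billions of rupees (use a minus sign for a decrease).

+28 billion

Currency deposit 22 billion rupees: notes return to the central bank → −22B.
Government account inflow 10 billion rupees: no currency enters or leaves circulation → 0.
OMO purchase (from banks) 38 billion rupees: no currency enters or leaves circulation → 0.
Currency withdrawal 50 billion rupees: notes leave the central bank → +50B.
Net: −22 + 0 + 0 + 50 = +28 billion.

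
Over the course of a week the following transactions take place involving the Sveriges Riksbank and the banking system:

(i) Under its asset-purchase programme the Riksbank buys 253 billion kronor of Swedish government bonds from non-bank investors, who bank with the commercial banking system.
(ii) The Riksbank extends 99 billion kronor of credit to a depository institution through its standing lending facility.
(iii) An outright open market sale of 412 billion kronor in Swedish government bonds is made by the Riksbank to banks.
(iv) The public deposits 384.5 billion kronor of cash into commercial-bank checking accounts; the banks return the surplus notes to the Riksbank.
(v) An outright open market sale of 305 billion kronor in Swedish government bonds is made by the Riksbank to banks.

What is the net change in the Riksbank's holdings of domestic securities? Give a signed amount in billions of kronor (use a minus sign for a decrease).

-464 billion

Asset purchase (from non-banks) 253 billion kronor: securities added to the Riksbank's portfolio → +253B.
Discount-window loan 99 billion kronor: the Riksbank's securities portfolio is untouched → 0.
OMO sale (to banks) 412 billion kronor: securities removed from the Riksbank's portfolio → −412B.
Currency deposit 384.5 billion kronor: the Riksbank's securities portfolio is untouched → 0.
OMO sale (to banks) 305 billion kronor: securities removed from the Riksbank's portfolio → −305B.
Net: 253 + 0 − 412 + 0 − 305 = -464 billion.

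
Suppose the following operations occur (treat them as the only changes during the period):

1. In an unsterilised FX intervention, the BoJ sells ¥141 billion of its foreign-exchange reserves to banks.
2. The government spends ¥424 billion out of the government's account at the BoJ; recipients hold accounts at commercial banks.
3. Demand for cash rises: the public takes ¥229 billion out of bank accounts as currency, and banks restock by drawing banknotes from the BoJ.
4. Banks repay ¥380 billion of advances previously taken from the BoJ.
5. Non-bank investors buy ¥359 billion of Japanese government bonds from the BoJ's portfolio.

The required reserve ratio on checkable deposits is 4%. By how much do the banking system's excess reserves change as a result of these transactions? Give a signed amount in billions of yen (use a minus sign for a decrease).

FX sale ¥141 billion: reserves −¥141B, deposits 0.
Government spending ¥424 billion: reserves +¥424B, deposits +¥424B.
Currency withdrawal ¥229 billion: reserves −¥229B, deposits −¥229B.
Discount-window repayment ¥380 billion: reserves −¥380B, deposits 0.
Asset sale (to non-banks) ¥359 billion: reserves −¥359B, deposits −¥359B.
Totals: Δreserves = −¥685B, Δdeposits = −¥164B.
Δrequired reserves = 4% × −¥164B = −¥6.56B.
Δexcess reserves = Δreserves − Δrequired = −¥685B − (−¥6.56B) = -¥678.44 billion.

-¥678.44 billion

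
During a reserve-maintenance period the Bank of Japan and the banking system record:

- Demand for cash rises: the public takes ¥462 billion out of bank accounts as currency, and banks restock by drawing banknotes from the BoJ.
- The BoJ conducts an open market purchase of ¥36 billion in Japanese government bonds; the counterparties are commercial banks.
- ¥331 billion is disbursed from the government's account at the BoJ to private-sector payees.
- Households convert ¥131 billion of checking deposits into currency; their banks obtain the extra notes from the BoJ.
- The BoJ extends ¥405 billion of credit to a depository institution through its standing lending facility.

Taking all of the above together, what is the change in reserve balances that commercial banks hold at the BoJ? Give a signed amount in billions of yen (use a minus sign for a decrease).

Currency withdrawal ¥462 billion: banks swap reserves for currency → −¥462B.
OMO purchase (from banks) ¥36 billion: the BoJ pays by crediting reserve accounts → +¥36B.
Government spending ¥331 billion: government payments flow into bank reserve accounts → +¥331B.
Currency withdrawal ¥131 billion: banks swap reserves for currency → −¥131B.
Discount-window loan ¥405 billion: the loan is credited to the bank's reserve account → +¥405B.
Net: −462 + 36 + 331 − 131 + 405 = +¥179 billion.

+¥179 billion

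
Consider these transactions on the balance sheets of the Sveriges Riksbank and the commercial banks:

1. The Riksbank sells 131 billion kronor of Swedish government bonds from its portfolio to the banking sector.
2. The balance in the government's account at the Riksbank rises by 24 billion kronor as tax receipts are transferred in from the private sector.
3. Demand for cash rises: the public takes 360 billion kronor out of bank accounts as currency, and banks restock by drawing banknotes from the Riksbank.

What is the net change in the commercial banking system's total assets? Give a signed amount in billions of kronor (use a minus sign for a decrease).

-384 billion

OMO sale (to banks) 131 billion kronor: just an asset swap on bank balance sheets → 0.
Government account inflow 24 billion kronor: bank balance sheets shrink → −24B.
Currency withdrawal 360 billion kronor: bank balance sheets shrink → −360B.
Net: 0 − 24 − 360 = -384 billion.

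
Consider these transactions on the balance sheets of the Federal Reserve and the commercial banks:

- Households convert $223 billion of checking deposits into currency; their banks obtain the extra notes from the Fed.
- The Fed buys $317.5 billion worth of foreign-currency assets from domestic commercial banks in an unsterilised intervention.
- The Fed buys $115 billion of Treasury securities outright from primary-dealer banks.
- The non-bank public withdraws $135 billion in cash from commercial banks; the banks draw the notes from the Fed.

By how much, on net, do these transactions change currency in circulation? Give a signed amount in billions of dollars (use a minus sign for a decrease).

+$358 billion

Currency withdrawal $223 billion: notes leave the central bank → +$223B.
FX purchase $317.5 billion: no currency enters or leaves circulation → 0.
OMO purchase (from banks) $115 billion: no currency enters or leaves circulation → 0.
Currency withdrawal $135 billion: notes leave the central bank → +$135B.
Net: 223 + 0 + 0 + 135 = +$358 billion.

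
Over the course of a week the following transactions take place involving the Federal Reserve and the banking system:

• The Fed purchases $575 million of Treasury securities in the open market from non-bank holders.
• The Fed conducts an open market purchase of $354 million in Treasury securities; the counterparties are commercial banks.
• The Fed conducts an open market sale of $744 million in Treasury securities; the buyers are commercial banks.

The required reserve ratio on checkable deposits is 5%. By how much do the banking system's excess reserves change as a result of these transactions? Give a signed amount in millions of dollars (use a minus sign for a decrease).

Asset purchase (from non-banks) $575 million: reserves +$575M, deposits +$575M.
OMO purchase (from banks) $354 million: reserves +$354M, deposits 0.
OMO sale (to banks) $744 million: reserves −$744M, deposits 0.
Totals: Δreserves = +$185M, Δdeposits = +$575M.
Δrequired reserves = 5% × +$575M = +$28.75M.
Δexcess reserves = Δreserves − Δrequired = +$185M − (+$28.75M) = +$156.25 million.

+$156.25 million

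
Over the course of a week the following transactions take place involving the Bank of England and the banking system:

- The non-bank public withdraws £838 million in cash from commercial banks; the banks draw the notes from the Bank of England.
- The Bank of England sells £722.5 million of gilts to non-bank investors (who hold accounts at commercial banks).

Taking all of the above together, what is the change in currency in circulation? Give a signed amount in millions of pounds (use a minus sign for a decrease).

+£838 million

Currency withdrawal £838 million: notes leave the central bank → +£838M.
Asset sale (to non-banks) £722.5 million: no currency enters or leaves circulation → 0.
Net: 838 + 0 = +£838 million.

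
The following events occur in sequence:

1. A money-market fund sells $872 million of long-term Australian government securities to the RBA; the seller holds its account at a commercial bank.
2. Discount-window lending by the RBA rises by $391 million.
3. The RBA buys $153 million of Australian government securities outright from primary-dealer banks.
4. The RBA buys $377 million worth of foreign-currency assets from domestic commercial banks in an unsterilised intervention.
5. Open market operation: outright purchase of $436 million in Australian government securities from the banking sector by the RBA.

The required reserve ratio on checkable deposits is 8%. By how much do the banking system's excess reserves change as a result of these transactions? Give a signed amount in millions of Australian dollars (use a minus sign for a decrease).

+$2159.24 million

Asset purchase (from non-banks) $872 million: reserves +$872M, deposits +$872M.
Discount-window loan $391 million: reserves +$391M, deposits 0.
OMO purchase (from banks) $153 million: reserves +$153M, deposits 0.
FX purchase $377 million: reserves +$377M, deposits 0.
OMO purchase (from banks) $436 million: reserves +$436M, deposits 0.
Totals: Δreserves = +$2229M, Δdeposits = +$872M.
Δrequired reserves = 8% × +$872M = +$69.76M.
Δexcess reserves = Δreserves − Δrequired = +$2229M − (+$69.76M) = +$2159.24 million.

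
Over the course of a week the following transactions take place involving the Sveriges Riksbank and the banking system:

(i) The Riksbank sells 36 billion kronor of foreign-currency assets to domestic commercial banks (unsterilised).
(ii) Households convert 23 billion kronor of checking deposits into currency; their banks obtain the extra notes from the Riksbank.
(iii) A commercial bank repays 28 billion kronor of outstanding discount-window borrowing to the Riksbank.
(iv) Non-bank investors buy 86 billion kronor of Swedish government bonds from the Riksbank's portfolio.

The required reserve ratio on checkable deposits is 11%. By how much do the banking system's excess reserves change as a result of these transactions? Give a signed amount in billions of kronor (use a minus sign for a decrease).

FX sale 36 billion kronor: reserves −36B, deposits 0.
Currency withdrawal 23 billion kronor: reserves −23B, deposits −23B.
Discount-window repayment 28 billion kronor: reserves −28B, deposits 0.
Asset sale (to non-banks) 86 billion kronor: reserves −86B, deposits −86B.
Totals: Δreserves = −173B, Δdeposits = −109B.
Δrequired reserves = 11% × −109B = −11.99B.
Δexcess reserves = Δreserves − Δrequired = −173B − (−11.99B) = -161.01 billion.

-161.01 billion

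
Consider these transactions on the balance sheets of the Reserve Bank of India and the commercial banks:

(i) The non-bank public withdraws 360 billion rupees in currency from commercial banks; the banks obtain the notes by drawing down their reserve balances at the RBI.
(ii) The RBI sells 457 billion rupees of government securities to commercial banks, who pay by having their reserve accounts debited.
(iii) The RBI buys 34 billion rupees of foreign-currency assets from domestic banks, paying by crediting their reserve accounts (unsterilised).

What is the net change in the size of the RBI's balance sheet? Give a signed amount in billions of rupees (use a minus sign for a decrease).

RBI balance sheet:
  Assets:      Securities −457B, Foreign assets +34B
  Liabilities: Bank reserves −783B, Currency in circulation +360B
Commercial banking system:
  Assets:      Reserves at CB −783B, Securities +457B, Foreign assets −34B
  Liabilities: Checkable deposits −360B
Change in total RBI assets = -423 billion.

-423 billion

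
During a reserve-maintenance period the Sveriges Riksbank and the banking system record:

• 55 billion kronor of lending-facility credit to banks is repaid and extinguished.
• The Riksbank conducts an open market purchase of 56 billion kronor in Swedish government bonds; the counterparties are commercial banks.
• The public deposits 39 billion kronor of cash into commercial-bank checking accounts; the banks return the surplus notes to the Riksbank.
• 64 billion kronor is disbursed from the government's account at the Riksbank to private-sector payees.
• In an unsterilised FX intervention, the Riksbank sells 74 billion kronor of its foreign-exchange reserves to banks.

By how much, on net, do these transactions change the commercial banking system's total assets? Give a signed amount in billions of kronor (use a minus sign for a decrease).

Discount-window repayment 55 billion kronor: bank balance sheets shrink → −55B.
OMO purchase (from banks) 56 billion kronor: just an asset swap on bank balance sheets → 0.
Currency deposit 39 billion kronor: bank balance sheets expand → +39B.
Government spending 64 billion kronor: bank balance sheets expand → +64B.
FX sale 74 billion kronor: just an asset swap on bank balance sheets → 0.
Net: −55 + 0 + 39 + 64 + 0 = +48 billion.

+48 billion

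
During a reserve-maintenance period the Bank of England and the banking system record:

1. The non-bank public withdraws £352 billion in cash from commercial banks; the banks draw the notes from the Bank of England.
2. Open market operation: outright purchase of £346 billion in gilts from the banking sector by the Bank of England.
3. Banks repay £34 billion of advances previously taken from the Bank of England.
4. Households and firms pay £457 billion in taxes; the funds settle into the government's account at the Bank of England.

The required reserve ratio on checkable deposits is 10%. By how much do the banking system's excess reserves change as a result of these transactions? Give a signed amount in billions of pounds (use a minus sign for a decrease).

-£416.1 billion

Currency withdrawal £352 billion: reserves −£352B, deposits −£352B.
OMO purchase (from banks) £346 billion: reserves +£346B, deposits 0.
Discount-window repayment £34 billion: reserves −£34B, deposits 0.
Government account inflow £457 billion: reserves −£457B, deposits −£457B.
Totals: Δreserves = −£497B, Δdeposits = −£809B.
Δrequired reserves = 10% × −£809B = −£80.9B.
Δexcess reserves = Δreserves − Δrequired = −£497B − (−£80.9B) = -£416.1 billion.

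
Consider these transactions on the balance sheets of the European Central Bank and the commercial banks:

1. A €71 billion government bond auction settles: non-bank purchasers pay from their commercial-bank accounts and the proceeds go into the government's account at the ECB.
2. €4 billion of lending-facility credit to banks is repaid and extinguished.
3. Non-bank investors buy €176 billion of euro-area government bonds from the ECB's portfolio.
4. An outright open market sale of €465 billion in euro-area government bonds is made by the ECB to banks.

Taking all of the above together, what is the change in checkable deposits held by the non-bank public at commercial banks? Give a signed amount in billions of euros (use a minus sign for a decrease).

ECB balance sheet:
  Assets:      Securities −€641B, Loans to banks −€4B
  Liabilities: Bank reserves −€716B, Government deposits +€71B
Commercial banking system:
  Assets:      Reserves at CB −€716B, Securities +€465B
  Liabilities: Checkable deposits −€247B, Borrowings from CB −€4B
So the change in checkable deposits held by the non-bank public at commercial banks is -€247 billion.

-€247 billion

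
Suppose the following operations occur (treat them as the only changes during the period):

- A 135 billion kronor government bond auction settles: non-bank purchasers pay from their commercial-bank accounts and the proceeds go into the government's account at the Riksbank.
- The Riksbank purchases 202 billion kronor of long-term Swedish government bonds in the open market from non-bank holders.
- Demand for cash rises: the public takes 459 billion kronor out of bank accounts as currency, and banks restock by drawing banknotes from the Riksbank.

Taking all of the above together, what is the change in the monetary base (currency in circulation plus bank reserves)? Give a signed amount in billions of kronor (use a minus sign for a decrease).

Government account inflow 135 billion kronor: reserves shift to a non-base liability → −135B.
Asset purchase (from non-banks) 202 billion kronor: Riksbank balance sheet expands → +202B.
Currency withdrawal 459 billion kronor: just a shift between currency and reserves — both are base money → 0.
Net: −135 + 202 + 0 = +67 billion.

+67 billion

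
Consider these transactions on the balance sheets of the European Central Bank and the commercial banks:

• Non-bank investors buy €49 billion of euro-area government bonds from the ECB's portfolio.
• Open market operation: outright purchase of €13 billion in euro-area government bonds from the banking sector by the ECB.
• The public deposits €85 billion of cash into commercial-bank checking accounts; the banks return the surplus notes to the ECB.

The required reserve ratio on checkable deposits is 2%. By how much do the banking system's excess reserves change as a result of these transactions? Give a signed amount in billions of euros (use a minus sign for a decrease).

Asset sale (to non-banks) €49 billion: reserves −€49B, deposits −€49B.
OMO purchase (from banks) €13 billion: reserves +€13B, deposits 0.
Currency deposit €85 billion: reserves +€85B, deposits +€85B.
Totals: Δreserves = +€49B, Δdeposits = +€36B.
Δrequired reserves = 2% × +€36B = +€0.72B.
Δexcess reserves = Δreserves − Δrequired = +€49B − (+€0.72B) = +€48.28 billion.

+€48.28 billion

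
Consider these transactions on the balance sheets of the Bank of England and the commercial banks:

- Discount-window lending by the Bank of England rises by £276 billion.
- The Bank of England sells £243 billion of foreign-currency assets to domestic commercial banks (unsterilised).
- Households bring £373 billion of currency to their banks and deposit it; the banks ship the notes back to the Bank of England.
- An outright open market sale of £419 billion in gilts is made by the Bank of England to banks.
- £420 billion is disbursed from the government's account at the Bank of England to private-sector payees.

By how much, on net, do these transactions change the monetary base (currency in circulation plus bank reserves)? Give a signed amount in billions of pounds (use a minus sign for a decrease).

Bank of England balance sheet:
  Assets:      Securities −£419B, Loans to banks +£276B, Foreign assets −£243B
  Liabilities: Bank reserves +£407B, Currency in circulation −£373B, Government deposits −£420B
Monetary base = currency + reserves: −£373B + (+£407B) = +£34 billion.

+£34 billion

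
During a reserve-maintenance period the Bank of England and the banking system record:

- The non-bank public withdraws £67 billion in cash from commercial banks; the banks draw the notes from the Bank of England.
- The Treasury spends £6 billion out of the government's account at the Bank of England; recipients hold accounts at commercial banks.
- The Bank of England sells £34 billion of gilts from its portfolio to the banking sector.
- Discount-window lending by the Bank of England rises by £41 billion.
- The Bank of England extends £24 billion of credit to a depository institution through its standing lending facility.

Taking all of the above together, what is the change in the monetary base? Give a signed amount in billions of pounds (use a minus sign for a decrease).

+£37 billion

Bank of England balance sheet:
  Assets:      Securities −£34B, Loans to banks +£65B
  Liabilities: Bank reserves −£30B, Currency in circulation +£67B, Government deposits −£6B
Monetary base = currency + reserves: +£67B + (−£30B) = +£37 billion.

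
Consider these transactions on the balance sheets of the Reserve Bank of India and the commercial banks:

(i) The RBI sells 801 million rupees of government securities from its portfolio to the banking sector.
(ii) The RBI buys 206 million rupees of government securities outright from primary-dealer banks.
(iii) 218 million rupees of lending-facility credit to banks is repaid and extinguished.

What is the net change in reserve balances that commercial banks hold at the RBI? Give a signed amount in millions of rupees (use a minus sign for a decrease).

RBI balance sheet:
  Assets:      Securities −595M, Loans to banks −218M
  Liabilities: Bank reserves −813M
So the change in reserve balances that commercial banks hold at the RBI is -813 million.

-813 million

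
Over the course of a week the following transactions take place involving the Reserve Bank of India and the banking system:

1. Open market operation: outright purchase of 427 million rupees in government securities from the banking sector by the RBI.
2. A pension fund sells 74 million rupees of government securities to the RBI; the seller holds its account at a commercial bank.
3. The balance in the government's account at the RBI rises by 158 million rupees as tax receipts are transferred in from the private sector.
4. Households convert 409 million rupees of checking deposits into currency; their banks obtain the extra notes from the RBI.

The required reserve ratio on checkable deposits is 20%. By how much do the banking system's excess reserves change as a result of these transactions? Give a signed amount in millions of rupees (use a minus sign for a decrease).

+32.6 million

OMO purchase (from banks) 427 million rupees: reserves +427M, deposits 0.
Asset purchase (from non-banks) 74 million rupees: reserves +74M, deposits +74M.
Government account inflow 158 million rupees: reserves −158M, deposits −158M.
Currency withdrawal 409 million rupees: reserves −409M, deposits −409M.
Totals: Δreserves = −66M, Δdeposits = −493M.
Δrequired reserves = 20% × −493M = −98.6M.
Δexcess reserves = Δreserves − Δrequired = −66M − (−98.6M) = +32.6 million.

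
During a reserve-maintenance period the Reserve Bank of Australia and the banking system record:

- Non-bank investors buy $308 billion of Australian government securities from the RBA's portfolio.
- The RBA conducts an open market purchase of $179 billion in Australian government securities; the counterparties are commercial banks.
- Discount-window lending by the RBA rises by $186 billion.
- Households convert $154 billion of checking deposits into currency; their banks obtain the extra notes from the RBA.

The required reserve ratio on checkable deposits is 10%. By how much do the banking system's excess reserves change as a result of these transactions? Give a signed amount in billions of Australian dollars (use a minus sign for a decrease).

-$50.8 billion

Asset sale (to non-banks) $308 billion: reserves −$308B, deposits −$308B.
OMO purchase (from banks) $179 billion: reserves +$179B, deposits 0.
Discount-window loan $186 billion: reserves +$186B, deposits 0.
Currency withdrawal $154 billion: reserves −$154B, deposits −$154B.
Totals: Δreserves = −$97B, Δdeposits = −$462B.
Δrequired reserves = 10% × −$462B = −$46.2B.
Δexcess reserves = Δreserves − Δrequired = −$97B − (−$46.2B) = -$50.8 billion.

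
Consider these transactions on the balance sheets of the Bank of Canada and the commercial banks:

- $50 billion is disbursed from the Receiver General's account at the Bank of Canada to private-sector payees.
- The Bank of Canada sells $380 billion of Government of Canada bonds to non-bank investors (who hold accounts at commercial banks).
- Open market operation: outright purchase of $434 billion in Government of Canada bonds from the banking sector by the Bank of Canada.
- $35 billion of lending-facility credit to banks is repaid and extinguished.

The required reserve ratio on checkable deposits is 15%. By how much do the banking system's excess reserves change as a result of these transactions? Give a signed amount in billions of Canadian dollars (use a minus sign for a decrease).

Government spending $50 billion: reserves +$50B, deposits +$50B.
Asset sale (to non-banks) $380 billion: reserves −$380B, deposits −$380B.
OMO purchase (from banks) $434 billion: reserves +$434B, deposits 0.
Discount-window repayment $35 billion: reserves −$35B, deposits 0.
Totals: Δreserves = +$69B, Δdeposits = −$330B.
Δrequired reserves = 15% × −$330B = −$49.5B.
Δexcess reserves = Δreserves − Δrequired = +$69B − (−$49.5B) = +$118.5 billion.

+$118.5 billion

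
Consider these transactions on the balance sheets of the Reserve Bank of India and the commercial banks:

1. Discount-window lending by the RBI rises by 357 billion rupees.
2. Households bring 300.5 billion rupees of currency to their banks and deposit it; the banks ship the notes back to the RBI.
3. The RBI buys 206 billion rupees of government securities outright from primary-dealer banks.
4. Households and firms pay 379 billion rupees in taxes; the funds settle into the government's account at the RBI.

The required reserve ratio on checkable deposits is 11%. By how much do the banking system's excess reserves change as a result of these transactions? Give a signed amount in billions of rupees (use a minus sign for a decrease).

Discount-window loan 357 billion rupees: reserves +357B, deposits 0.
Currency deposit 300.5 billion rupees: reserves +300.5B, deposits +300.5B.
OMO purchase (from banks) 206 billion rupees: reserves +206B, deposits 0.
Government account inflow 379 billion rupees: reserves −379B, deposits −379B.
Totals: Δreserves = +484.5B, Δdeposits = −78.5B.
Δrequired reserves = 11% × −78.5B = −8.635B.
Δexcess reserves = Δreserves − Δrequired = +484.5B − (−8.635B) = +493.135 billion.

+493.135 billion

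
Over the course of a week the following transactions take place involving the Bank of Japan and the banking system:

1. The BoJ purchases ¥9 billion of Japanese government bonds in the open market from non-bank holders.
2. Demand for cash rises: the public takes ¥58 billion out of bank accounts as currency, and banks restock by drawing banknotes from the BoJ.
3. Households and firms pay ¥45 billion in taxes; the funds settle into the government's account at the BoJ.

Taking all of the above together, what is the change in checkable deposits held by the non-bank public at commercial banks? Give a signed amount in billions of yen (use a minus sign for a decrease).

-¥94 billion

Asset purchase (from non-banks) ¥9 billion: non-bank counterparties' bank balances rise → +¥9B.
Currency withdrawal ¥58 billion: non-bank counterparties' bank balances fall → −¥58B.
Government account inflow ¥45 billion: non-bank counterparties' bank balances fall → −¥45B.
Net: 9 − 58 − 45 = -¥94 billion.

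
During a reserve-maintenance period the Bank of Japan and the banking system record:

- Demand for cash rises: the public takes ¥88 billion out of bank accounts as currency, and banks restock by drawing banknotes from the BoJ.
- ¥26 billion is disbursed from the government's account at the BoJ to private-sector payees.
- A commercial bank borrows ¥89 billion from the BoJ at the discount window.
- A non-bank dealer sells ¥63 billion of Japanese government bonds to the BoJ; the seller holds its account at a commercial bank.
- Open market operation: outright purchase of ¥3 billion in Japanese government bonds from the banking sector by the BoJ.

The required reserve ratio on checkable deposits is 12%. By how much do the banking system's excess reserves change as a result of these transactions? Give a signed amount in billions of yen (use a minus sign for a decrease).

Currency withdrawal ¥88 billion: reserves −¥88B, deposits −¥88B.
Government spending ¥26 billion: reserves +¥26B, deposits +¥26B.
Discount-window loan ¥89 billion: reserves +¥89B, deposits 0.
Asset purchase (from non-banks) ¥63 billion: reserves +¥63B, deposits +¥63B.
OMO purchase (from banks) ¥3 billion: reserves +¥3B, deposits 0.
Totals: Δreserves = +¥93B, Δdeposits = +¥1B.
Δrequired reserves = 12% × +¥1B = +¥0.12B.
Δexcess reserves = Δreserves − Δrequired = +¥93B − (+¥0.12B) = +¥92.88 billion.

+¥92.88 billion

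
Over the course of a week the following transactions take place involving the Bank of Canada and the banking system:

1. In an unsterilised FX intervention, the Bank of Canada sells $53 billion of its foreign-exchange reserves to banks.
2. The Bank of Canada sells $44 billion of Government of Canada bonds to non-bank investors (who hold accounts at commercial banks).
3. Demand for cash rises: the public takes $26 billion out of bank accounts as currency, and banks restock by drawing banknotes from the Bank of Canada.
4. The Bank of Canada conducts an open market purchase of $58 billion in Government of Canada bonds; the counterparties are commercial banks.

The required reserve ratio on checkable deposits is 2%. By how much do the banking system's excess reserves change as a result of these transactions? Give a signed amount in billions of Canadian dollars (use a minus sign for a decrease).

FX sale $53 billion: reserves −$53B, deposits 0.
Asset sale (to non-banks) $44 billion: reserves −$44B, deposits −$44B.
Currency withdrawal $26 billion: reserves −$26B, deposits −$26B.
OMO purchase (from banks) $58 billion: reserves +$58B, deposits 0.
Totals: Δreserves = −$65B, Δdeposits = −$70B.
Δrequired reserves = 2% × −$70B = −$1.4B.
Δexcess reserves = Δreserves − Δrequired = −$65B − (−$1.4B) = -$63.6 billion.

-$63.6 billion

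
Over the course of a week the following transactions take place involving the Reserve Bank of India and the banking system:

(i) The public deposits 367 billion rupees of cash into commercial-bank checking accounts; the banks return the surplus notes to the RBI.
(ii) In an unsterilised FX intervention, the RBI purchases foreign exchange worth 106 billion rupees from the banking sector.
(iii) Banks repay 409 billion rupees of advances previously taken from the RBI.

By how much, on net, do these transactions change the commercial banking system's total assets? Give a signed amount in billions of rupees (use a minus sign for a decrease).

-42 billion

Currency deposit 367 billion rupees: bank balance sheets expand → +367B.
FX purchase 106 billion rupees: just an asset swap on bank balance sheets → 0.
Discount-window repayment 409 billion rupees: bank balance sheets shrink → −409B.
Net: 367 + 0 − 409 = -42 billion.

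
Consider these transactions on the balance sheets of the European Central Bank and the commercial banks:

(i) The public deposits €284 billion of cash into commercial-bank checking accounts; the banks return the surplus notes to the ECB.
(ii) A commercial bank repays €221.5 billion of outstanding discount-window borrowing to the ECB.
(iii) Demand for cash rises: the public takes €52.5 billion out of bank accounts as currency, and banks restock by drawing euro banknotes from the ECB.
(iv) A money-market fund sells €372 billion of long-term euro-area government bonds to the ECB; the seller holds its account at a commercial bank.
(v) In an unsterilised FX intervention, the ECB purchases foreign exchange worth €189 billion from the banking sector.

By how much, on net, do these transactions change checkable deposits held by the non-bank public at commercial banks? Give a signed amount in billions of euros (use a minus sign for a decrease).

ECB balance sheet:
  Assets:      Securities +€372B, Loans to banks −€221.5B, Foreign assets +€189B
  Liabilities: Bank reserves +€571B, Currency in circulation −€231.5B
Commercial banking system:
  Assets:      Reserves at CB +€571B, Foreign assets −€189B
  Liabilities: Checkable deposits +€603.5B, Borrowings from CB −€221.5B
So the change in checkable deposits held by the non-bank public at commercial banks is +€603.5 billion.

+€603.5 billion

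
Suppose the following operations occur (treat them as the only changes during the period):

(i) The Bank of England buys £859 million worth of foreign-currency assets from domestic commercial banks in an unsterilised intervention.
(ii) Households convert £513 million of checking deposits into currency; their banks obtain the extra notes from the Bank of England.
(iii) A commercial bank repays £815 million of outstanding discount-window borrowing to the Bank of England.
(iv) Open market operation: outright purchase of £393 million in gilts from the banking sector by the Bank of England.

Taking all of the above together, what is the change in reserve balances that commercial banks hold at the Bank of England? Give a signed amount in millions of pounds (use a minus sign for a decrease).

-£76 million

FX purchase £859 million: the Bank of England pays by crediting reserve accounts → +£859M.
Currency withdrawal £513 million: banks swap reserves for currency → −£513M.
Discount-window repayment £815 million: repayment is debited from reserves → −£815M.
OMO purchase (from banks) £393 million: the Bank of England pays by crediting reserve accounts → +£393M.
Net: 859 − 513 − 815 + 393 = -£76 million.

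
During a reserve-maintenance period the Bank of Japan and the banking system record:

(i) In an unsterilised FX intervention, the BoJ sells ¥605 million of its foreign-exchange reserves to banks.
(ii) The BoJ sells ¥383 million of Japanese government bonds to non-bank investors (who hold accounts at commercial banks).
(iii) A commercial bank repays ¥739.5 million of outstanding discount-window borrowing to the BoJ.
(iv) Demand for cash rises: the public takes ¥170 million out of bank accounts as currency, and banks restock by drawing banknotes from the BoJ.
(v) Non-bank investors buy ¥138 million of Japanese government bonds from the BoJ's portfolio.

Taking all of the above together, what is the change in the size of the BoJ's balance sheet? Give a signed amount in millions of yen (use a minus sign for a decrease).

BoJ balance sheet:
  Assets:      Securities −¥521M, Loans to banks −¥739.5M, Foreign assets −¥605M
  Liabilities: Bank reserves −¥2035.5M, Currency in circulation +¥170M
Commercial banking system:
  Assets:      Reserves at CB −¥2035.5M, Foreign assets +¥605M
  Liabilities: Checkable deposits −¥691M, Borrowings from CB −¥739.5M
Change in total BoJ assets = -¥1865.5 million.

-¥1865.5 million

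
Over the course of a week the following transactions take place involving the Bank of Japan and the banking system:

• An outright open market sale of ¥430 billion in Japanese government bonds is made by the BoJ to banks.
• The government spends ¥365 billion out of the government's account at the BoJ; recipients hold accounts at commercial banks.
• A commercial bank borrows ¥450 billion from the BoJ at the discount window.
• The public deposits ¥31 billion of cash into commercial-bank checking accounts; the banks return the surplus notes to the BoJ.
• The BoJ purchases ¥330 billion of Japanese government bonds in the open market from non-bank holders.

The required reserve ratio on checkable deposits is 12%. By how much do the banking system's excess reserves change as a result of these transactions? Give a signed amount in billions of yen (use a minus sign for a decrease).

OMO sale (to banks) ¥430 billion: reserves −¥430B, deposits 0.
Government spending ¥365 billion: reserves +¥365B, deposits +¥365B.
Discount-window loan ¥450 billion: reserves +¥450B, deposits 0.
Currency deposit ¥31 billion: reserves +¥31B, deposits +¥31B.
Asset purchase (from non-banks) ¥330 billion: reserves +¥330B, deposits +¥330B.
Totals: Δreserves = +¥746B, Δdeposits = +¥726B.
Δrequired reserves = 12% × +¥726B = +¥87.12B.
Δexcess reserves = Δreserves − Δrequired = +¥746B − (+¥87.12B) = +¥658.88 billion.

+¥658.88 billion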